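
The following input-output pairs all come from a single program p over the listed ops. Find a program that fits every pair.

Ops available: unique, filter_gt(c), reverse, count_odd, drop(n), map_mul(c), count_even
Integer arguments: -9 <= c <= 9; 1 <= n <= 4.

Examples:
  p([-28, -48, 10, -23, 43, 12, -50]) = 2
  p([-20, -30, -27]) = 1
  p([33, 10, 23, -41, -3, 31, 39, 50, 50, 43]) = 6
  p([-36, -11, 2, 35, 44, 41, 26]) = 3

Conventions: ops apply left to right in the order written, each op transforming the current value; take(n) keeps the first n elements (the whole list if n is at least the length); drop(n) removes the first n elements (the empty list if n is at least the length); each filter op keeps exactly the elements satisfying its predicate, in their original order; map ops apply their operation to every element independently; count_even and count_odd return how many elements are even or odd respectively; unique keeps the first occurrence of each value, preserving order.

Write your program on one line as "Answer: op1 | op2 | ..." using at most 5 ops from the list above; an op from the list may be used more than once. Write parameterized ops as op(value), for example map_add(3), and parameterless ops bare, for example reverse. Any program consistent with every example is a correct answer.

unique | drop(1) | reverse | count_odd

Check, running the answer program on each example:
  [-28, -48, 10, -23, 43, 12, -50] -> [-28, -48, 10, -23, 43, 12, -50] -> [-48, 10, -23, 43, 12, -50] -> [-50, 12, 43, -23, 10, -48] -> 2
  [-20, -30, -27] -> [-20, -30, -27] -> [-30, -27] -> [-27, -30] -> 1
  [33, 10, 23, -41, -3, 31, 39, 50, 50, 43] -> [33, 10, 23, -41, -3, 31, 39, 50, 43] -> [10, 23, -41, -3, 31, 39, 50, 43] -> [43, 50, 39, 31, -3, -41, 23, 10] -> 6
  [-36, -11, 2, 35, 44, 41, 26] -> [-36, -11, 2, 35, 44, 41, 26] -> [-11, 2, 35, 44, 41, 26] -> [26, 41, 44, 35, 2, -11] -> 3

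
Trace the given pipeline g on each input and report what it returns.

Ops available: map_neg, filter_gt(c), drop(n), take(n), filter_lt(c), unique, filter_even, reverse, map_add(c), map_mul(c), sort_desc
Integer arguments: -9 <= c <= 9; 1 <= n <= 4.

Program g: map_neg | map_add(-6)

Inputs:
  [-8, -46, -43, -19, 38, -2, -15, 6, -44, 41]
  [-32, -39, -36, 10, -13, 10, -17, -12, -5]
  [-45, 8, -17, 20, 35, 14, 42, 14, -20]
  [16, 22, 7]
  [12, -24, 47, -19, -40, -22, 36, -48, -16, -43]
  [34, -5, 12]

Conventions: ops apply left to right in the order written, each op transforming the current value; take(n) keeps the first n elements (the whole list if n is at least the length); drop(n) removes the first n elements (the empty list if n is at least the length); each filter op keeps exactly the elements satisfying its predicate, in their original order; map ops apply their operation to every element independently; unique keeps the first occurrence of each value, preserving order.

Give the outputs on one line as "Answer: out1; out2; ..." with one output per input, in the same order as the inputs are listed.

Execution, op by op:
  [-8, -46, -43, -19, 38, -2, -15, 6, -44, 41] -> [8, 46, 43, 19, -38, 2, 15, -6, 44, -41] -> [2, 40, 37, 13, -44, -4, 9, -12, 38, -47]
  [-32, -39, -36, 10, -13, 10, -17, -12, -5] -> [32, 39, 36, -10, 13, -10, 17, 12, 5] -> [26, 33, 30, -16, 7, -16, 11, 6, -1]
  [-45, 8, -17, 20, 35, 14, 42, 14, -20] -> [45, -8, 17, -20, -35, -14, -42, -14, 20] -> [39, -14, 11, -26, -41, -20, -48, -20, 14]
  [16, 22, 7] -> [-16, -22, -7] -> [-22, -28, -13]
  [12, -24, 47, -19, -40, -22, 36, -48, -16, -43] -> [-12, 24, -47, 19, 40, 22, -36, 48, 16, 43] -> [-18, 18, -53, 13, 34, 16, -42, 42, 10, 37]
  [34, -5, 12] -> [-34, 5, -12] -> [-40, -1, -18]

[2, 40, 37, 13, -44, -4, 9, -12, 38, -47]; [26, 33, 30, -16, 7, -16, 11, 6, -1]; [39, -14, 11, -26, -41, -20, -48, -20, 14]; [-22, -28, -13]; [-18, 18, -53, 13, 34, 16, -42, 42, 10, 37]; [-40, -1, -18]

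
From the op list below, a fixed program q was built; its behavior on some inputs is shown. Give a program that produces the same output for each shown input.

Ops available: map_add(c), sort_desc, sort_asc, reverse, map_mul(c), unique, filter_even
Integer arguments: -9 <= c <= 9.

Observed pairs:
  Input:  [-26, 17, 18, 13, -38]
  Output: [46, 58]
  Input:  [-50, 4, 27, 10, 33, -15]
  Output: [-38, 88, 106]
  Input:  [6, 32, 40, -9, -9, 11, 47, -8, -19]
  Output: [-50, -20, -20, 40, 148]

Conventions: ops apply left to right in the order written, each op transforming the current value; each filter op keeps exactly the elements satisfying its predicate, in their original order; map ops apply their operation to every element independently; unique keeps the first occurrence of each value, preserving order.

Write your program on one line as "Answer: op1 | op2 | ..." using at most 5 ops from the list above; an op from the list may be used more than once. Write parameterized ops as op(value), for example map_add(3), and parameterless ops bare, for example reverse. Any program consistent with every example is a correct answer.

map_mul(3) | map_add(9) | sort_asc | map_add(-2) | filter_even

Check, running the answer program on each example:
  [-26, 17, 18, 13, -38] -> [-78, 51, 54, 39, -114] -> [-69, 60, 63, 48, -105] -> [-105, -69, 48, 60, 63] -> [-107, -71, 46, 58, 61] -> [46, 58]
  [-50, 4, 27, 10, 33, -15] -> [-150, 12, 81, 30, 99, -45] -> [-141, 21, 90, 39, 108, -36] -> [-141, -36, 21, 39, 90, 108] -> [-143, -38, 19, 37, 88, 106] -> [-38, 88, 106]
  [6, 32, 40, -9, -9, 11, 47, -8, -19] -> [18, 96, 120, -27, -27, 33, 141, -24, -57] -> [27, 105, 129, -18, -18, 42, 150, -15, -48] -> [-48, -18, -18, -15, 27, 42, 105, 129, 150] -> [-50, -20, -20, -17, 25, 40, 103, 127, 148] -> [-50, -20, -20, 40, 148]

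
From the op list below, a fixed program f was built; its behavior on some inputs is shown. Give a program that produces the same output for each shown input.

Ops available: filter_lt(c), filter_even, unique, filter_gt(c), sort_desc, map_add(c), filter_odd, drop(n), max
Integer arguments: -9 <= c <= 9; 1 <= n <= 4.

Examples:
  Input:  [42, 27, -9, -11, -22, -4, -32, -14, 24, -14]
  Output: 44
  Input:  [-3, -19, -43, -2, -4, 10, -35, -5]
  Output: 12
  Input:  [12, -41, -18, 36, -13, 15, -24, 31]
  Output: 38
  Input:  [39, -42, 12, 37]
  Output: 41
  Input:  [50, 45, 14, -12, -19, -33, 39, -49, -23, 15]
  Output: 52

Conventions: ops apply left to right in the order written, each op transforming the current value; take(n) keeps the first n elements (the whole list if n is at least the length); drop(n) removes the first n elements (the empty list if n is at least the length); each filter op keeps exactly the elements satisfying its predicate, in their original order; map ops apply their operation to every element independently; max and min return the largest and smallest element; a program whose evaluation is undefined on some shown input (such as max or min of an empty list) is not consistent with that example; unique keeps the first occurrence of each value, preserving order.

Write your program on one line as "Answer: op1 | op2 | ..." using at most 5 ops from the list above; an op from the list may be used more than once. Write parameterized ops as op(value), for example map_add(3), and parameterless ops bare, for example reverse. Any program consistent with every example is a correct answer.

map_add(7) | map_add(2) | map_add(-7) | max

Check, running the answer program on each example:
  [42, 27, -9, -11, -22, -4, -32, -14, 24, -14] -> [49, 34, -2, -4, -15, 3, -25, -7, 31, -7] -> [51, 36, 0, -2, -13, 5, -23, -5, 33, -5] -> [44, 29, -7, -9, -20, -2, -30, -12, 26, -12] -> 44
  [-3, -19, -43, -2, -4, 10, -35, -5] -> [4, -12, -36, 5, 3, 17, -28, 2] -> [6, -10, -34, 7, 5, 19, -26, 4] -> [-1, -17, -41, 0, -2, 12, -33, -3] -> 12
  [12, -41, -18, 36, -13, 15, -24, 31] -> [19, -34, -11, 43, -6, 22, -17, 38] -> [21, -32, -9, 45, -4, 24, -15, 40] -> [14, -39, -16, 38, -11, 17, -22, 33] -> 38
  [39, -42, 12, 37] -> [46, -35, 19, 44] -> [48, -33, 21, 46] -> [41, -40, 14, 39] -> 41
  [50, 45, 14, -12, -19, -33, 39, -49, -23, 15] -> [57, 52, 21, -5, -12, -26, 46, -42, -16, 22] -> [59, 54, 23, -3, -10, -24, 48, -40, -14, 24] -> [52, 47, 16, -10, -17, -31, 41, -47, -21, 17] -> 52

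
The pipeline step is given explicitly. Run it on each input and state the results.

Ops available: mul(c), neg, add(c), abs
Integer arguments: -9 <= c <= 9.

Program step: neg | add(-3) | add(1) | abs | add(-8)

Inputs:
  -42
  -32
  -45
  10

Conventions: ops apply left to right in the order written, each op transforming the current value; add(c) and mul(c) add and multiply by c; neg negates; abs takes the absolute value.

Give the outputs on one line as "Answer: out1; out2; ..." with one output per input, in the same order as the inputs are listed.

32; 22; 35; 4

Execution, op by op:
  -42 -> 42 -> 39 -> 40 -> 40 -> 32
  -32 -> 32 -> 29 -> 30 -> 30 -> 22
  -45 -> 45 -> 42 -> 43 -> 43 -> 35
  10 -> -10 -> -13 -> -12 -> 12 -> 4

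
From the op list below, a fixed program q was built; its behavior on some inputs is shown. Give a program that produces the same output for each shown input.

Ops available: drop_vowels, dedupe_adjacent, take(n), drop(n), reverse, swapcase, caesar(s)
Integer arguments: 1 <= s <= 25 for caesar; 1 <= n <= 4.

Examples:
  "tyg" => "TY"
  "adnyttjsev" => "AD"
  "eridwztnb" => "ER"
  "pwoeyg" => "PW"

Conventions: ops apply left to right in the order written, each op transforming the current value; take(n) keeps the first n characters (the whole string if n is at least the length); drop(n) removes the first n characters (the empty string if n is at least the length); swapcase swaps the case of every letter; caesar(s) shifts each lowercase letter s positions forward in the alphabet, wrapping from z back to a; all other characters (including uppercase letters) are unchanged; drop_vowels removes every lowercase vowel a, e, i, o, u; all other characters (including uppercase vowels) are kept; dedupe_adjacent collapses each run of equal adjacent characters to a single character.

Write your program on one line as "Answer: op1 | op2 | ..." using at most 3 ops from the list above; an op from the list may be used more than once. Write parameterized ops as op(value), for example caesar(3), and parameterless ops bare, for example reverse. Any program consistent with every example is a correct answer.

dedupe_adjacent | take(2) | swapcase

Check, running the answer program on each example:
  "tyg" -> "tyg" -> "ty" -> "TY"
  "adnyttjsev" -> "adnytjsev" -> "ad" -> "AD"
  "eridwztnb" -> "eridwztnb" -> "er" -> "ER"
  "pwoeyg" -> "pwoeyg" -> "pw" -> "PW"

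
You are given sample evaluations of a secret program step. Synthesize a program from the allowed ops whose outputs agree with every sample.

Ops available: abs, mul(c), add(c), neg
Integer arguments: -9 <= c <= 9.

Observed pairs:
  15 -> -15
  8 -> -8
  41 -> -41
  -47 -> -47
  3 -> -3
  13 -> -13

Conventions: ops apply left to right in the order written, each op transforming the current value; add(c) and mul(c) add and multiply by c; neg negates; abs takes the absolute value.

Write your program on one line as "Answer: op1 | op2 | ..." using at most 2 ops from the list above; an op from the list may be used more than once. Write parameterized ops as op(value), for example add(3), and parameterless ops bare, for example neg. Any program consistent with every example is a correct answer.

abs | neg

Check, running the answer program on each example:
  15 -> 15 -> -15
  8 -> 8 -> -8
  41 -> 41 -> -41
  -47 -> 47 -> -47
  3 -> 3 -> -3
  13 -> 13 -> -13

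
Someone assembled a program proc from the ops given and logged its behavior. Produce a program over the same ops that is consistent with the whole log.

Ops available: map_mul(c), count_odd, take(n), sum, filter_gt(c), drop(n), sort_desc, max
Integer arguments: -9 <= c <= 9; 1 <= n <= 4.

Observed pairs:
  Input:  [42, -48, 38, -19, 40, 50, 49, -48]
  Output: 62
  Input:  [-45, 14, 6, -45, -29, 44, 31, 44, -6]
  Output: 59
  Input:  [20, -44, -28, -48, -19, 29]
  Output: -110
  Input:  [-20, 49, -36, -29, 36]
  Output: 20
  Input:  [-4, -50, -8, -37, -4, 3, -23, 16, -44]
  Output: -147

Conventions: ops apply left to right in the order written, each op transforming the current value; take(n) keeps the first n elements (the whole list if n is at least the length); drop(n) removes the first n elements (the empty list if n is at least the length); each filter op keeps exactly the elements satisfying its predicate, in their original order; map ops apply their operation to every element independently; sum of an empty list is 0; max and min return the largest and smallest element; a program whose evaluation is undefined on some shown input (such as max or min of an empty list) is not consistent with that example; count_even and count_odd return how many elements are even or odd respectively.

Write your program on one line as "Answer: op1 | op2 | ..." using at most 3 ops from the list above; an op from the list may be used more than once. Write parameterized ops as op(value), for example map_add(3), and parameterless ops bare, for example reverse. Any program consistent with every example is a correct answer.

drop(1) | sum

Check, running the answer program on each example:
  [42, -48, 38, -19, 40, 50, 49, -48] -> [-48, 38, -19, 40, 50, 49, -48] -> 62
  [-45, 14, 6, -45, -29, 44, 31, 44, -6] -> [14, 6, -45, -29, 44, 31, 44, -6] -> 59
  [20, -44, -28, -48, -19, 29] -> [-44, -28, -48, -19, 29] -> -110
  [-20, 49, -36, -29, 36] -> [49, -36, -29, 36] -> 20
  [-4, -50, -8, -37, -4, 3, -23, 16, -44] -> [-50, -8, -37, -4, 3, -23, 16, -44] -> -147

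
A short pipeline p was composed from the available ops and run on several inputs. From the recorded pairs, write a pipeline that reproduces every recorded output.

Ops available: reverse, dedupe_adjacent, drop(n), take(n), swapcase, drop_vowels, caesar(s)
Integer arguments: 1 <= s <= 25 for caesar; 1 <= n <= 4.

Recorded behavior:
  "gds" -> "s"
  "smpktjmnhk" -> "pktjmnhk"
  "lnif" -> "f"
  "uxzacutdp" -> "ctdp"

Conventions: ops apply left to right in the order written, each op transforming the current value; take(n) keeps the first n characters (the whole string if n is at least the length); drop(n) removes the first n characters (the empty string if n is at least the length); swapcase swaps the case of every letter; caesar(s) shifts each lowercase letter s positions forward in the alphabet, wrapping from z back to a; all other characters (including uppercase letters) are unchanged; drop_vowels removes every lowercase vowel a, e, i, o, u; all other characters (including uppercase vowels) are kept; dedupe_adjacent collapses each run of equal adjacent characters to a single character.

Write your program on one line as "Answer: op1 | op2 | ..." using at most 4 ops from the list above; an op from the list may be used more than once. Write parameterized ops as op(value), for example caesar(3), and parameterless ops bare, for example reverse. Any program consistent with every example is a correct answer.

reverse | drop_vowels | reverse | drop(2)

Check, running the answer program on each example:
  "gds" -> "sdg" -> "sdg" -> "gds" -> "s"
  "smpktjmnhk" -> "khnmjtkpms" -> "khnmjtkpms" -> "smpktjmnhk" -> "pktjmnhk"
  "lnif" -> "finl" -> "fnl" -> "lnf" -> "f"
  "uxzacutdp" -> "pdtucazxu" -> "pdtczx" -> "xzctdp" -> "ctdp"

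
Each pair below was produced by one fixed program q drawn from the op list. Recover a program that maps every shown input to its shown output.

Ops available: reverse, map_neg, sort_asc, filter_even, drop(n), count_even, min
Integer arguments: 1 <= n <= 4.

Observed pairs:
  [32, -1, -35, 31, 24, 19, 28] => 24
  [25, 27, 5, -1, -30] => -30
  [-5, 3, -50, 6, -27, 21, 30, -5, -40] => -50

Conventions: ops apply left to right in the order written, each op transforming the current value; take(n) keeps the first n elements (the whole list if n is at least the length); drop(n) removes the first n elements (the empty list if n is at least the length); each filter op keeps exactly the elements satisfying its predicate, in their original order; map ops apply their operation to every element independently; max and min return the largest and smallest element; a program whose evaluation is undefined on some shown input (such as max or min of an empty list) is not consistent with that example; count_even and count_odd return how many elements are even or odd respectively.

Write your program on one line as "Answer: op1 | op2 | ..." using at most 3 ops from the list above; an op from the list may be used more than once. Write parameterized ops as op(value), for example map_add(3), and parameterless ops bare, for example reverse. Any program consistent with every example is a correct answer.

filter_even | reverse | min

Check, running the answer program on each example:
  [32, -1, -35, 31, 24, 19, 28] -> [32, 24, 28] -> [28, 24, 32] -> 24
  [25, 27, 5, -1, -30] -> [-30] -> [-30] -> -30
  [-5, 3, -50, 6, -27, 21, 30, -5, -40] -> [-50, 6, 30, -40] -> [-40, 30, 6, -50] -> -50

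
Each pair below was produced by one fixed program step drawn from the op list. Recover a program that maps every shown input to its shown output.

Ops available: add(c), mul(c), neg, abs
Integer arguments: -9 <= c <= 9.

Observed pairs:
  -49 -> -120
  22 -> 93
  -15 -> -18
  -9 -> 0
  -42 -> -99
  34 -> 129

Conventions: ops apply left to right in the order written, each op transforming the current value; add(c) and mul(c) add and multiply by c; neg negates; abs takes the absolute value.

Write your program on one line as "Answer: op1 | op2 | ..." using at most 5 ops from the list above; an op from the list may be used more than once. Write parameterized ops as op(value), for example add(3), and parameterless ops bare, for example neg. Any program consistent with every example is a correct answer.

add(4) | neg | add(-5) | mul(3) | neg

Check, running the answer program on each example:
  -49 -> -45 -> 45 -> 40 -> 120 -> -120
  22 -> 26 -> -26 -> -31 -> -93 -> 93
  -15 -> -11 -> 11 -> 6 -> 18 -> -18
  -9 -> -5 -> 5 -> 0 -> 0 -> 0
  -42 -> -38 -> 38 -> 33 -> 99 -> -99
  34 -> 38 -> -38 -> -43 -> -129 -> 129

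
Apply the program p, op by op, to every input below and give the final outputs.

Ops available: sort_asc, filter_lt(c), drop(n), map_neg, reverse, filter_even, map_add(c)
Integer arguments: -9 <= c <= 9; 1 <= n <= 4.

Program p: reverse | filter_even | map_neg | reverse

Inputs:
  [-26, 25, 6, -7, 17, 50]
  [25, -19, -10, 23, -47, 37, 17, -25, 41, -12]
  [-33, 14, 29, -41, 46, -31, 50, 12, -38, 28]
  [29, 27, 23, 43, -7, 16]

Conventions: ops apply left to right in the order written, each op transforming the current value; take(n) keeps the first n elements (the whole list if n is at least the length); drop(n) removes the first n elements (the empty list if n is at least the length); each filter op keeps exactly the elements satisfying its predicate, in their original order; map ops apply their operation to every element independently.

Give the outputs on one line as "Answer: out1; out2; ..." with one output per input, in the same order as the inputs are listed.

[26, -6, -50]; [10, 12]; [-14, -46, -50, -12, 38, -28]; [-16]

Execution, op by op:
  [-26, 25, 6, -7, 17, 50] -> [50, 17, -7, 6, 25, -26] -> [50, 6, -26] -> [-50, -6, 26] -> [26, -6, -50]
  [25, -19, -10, 23, -47, 37, 17, -25, 41, -12] -> [-12, 41, -25, 17, 37, -47, 23, -10, -19, 25] -> [-12, -10] -> [12, 10] -> [10, 12]
  [-33, 14, 29, -41, 46, -31, 50, 12, -38, 28] -> [28, -38, 12, 50, -31, 46, -41, 29, 14, -33] -> [28, -38, 12, 50, 46, 14] -> [-28, 38, -12, -50, -46, -14] -> [-14, -46, -50, -12, 38, -28]
  [29, 27, 23, 43, -7, 16] -> [16, -7, 43, 23, 27, 29] -> [16] -> [-16] -> [-16]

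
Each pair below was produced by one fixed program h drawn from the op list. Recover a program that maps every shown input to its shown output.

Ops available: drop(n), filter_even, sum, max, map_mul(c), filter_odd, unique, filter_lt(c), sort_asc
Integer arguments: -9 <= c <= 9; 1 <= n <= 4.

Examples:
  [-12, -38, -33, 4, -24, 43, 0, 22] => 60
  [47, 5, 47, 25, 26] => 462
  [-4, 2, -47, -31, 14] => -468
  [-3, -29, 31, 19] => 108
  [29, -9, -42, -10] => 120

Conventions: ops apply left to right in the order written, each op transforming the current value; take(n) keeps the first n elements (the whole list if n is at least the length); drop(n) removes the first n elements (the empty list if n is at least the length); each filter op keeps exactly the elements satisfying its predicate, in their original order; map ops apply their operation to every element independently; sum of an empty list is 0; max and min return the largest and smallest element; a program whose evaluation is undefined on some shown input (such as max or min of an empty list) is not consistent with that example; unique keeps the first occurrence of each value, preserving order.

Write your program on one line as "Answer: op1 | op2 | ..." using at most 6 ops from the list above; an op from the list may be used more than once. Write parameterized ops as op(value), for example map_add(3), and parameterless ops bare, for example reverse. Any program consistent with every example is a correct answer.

sort_asc | filter_odd | unique | map_mul(6) | sum

Check, running the answer program on each example:
  [-12, -38, -33, 4, -24, 43, 0, 22] -> [-38, -33, -24, -12, 0, 4, 22, 43] -> [-33, 43] -> [-33, 43] -> [-198, 258] -> 60
  [47, 5, 47, 25, 26] -> [5, 25, 26, 47, 47] -> [5, 25, 47, 47] -> [5, 25, 47] -> [30, 150, 282] -> 462
  [-4, 2, -47, -31, 14] -> [-47, -31, -4, 2, 14] -> [-47, -31] -> [-47, -31] -> [-282, -186] -> -468
  [-3, -29, 31, 19] -> [-29, -3, 19, 31] -> [-29, -3, 19, 31] -> [-29, -3, 19, 31] -> [-174, -18, 114, 186] -> 108
  [29, -9, -42, -10] -> [-42, -10, -9, 29] -> [-9, 29] -> [-9, 29] -> [-54, 174] -> 120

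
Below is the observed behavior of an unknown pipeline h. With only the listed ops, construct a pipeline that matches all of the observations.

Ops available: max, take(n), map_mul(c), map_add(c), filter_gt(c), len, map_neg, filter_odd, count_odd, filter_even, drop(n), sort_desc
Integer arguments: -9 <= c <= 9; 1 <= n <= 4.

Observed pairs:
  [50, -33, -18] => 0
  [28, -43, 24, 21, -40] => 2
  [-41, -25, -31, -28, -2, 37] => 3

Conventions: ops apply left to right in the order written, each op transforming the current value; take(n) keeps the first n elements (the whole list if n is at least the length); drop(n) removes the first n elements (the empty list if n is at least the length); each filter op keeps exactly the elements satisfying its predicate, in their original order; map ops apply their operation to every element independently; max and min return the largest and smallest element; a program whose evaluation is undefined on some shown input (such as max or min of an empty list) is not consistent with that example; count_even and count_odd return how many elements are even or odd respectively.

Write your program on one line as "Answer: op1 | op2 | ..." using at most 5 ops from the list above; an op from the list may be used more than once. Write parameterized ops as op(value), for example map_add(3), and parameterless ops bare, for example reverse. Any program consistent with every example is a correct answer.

map_neg | map_mul(-5) | map_add(1) | drop(3) | len

Check, running the answer program on each example:
  [50, -33, -18] -> [-50, 33, 18] -> [250, -165, -90] -> [251, -164, -89] -> [] -> 0
  [28, -43, 24, 21, -40] -> [-28, 43, -24, -21, 40] -> [140, -215, 120, 105, -200] -> [141, -214, 121, 106, -199] -> [106, -199] -> 2
  [-41, -25, -31, -28, -2, 37] -> [41, 25, 31, 28, 2, -37] -> [-205, -125, -155, -140, -10, 185] -> [-204, -124, -154, -139, -9, 186] -> [-139, -9, 186] -> 3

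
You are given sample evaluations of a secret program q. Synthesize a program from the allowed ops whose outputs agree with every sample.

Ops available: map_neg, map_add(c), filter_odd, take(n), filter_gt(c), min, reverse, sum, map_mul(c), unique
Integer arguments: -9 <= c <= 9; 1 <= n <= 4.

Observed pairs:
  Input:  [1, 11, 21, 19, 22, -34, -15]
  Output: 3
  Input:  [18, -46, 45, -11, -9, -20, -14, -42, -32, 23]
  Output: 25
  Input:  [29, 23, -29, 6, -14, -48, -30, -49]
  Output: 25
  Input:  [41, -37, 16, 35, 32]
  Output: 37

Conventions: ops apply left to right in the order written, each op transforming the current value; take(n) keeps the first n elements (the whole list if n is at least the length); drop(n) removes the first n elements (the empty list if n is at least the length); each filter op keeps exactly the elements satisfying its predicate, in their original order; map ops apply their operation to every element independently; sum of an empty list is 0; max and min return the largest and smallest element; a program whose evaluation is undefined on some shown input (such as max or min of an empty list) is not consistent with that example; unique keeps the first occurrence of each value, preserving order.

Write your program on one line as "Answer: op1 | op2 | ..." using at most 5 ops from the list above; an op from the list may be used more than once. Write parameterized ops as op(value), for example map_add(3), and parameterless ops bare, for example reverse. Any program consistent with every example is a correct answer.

filter_gt(-3) | filter_odd | map_add(2) | min

Check, running the answer program on each example:
  [1, 11, 21, 19, 22, -34, -15] -> [1, 11, 21, 19, 22] -> [1, 11, 21, 19] -> [3, 13, 23, 21] -> 3
  [18, -46, 45, -11, -9, -20, -14, -42, -32, 23] -> [18, 45, 23] -> [45, 23] -> [47, 25] -> 25
  [29, 23, -29, 6, -14, -48, -30, -49] -> [29, 23, 6] -> [29, 23] -> [31, 25] -> 25
  [41, -37, 16, 35, 32] -> [41, 16, 35, 32] -> [41, 35] -> [43, 37] -> 37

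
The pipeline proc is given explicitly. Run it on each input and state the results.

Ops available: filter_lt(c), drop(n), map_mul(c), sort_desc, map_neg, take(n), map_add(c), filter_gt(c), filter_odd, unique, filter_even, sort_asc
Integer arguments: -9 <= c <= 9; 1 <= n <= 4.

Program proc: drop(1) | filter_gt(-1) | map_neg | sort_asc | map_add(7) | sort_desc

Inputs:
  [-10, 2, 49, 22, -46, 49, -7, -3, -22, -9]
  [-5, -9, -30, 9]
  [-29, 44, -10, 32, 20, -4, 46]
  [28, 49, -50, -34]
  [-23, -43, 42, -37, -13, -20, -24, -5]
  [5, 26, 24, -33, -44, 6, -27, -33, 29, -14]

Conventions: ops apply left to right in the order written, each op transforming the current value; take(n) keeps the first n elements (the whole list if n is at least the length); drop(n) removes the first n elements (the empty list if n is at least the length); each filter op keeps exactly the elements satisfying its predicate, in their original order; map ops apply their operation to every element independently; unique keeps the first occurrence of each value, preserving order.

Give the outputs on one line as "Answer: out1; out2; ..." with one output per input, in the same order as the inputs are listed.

[5, -15, -42, -42]; [-2]; [-13, -25, -37, -39]; [-42]; [-35]; [1, -17, -19, -22]

Execution, op by op:
  [-10, 2, 49, 22, -46, 49, -7, -3, -22, -9] -> [2, 49, 22, -46, 49, -7, -3, -22, -9] -> [2, 49, 22, 49] -> [-2, -49, -22, -49] -> [-49, -49, -22, -2] -> [-42, -42, -15, 5] -> [5, -15, -42, -42]
  [-5, -9, -30, 9] -> [-9, -30, 9] -> [9] -> [-9] -> [-9] -> [-2] -> [-2]
  [-29, 44, -10, 32, 20, -4, 46] -> [44, -10, 32, 20, -4, 46] -> [44, 32, 20, 46] -> [-44, -32, -20, -46] -> [-46, -44, -32, -20] -> [-39, -37, -25, -13] -> [-13, -25, -37, -39]
  [28, 49, -50, -34] -> [49, -50, -34] -> [49] -> [-49] -> [-49] -> [-42] -> [-42]
  [-23, -43, 42, -37, -13, -20, -24, -5] -> [-43, 42, -37, -13, -20, -24, -5] -> [42] -> [-42] -> [-42] -> [-35] -> [-35]
  [5, 26, 24, -33, -44, 6, -27, -33, 29, -14] -> [26, 24, -33, -44, 6, -27, -33, 29, -14] -> [26, 24, 6, 29] -> [-26, -24, -6, -29] -> [-29, -26, -24, -6] -> [-22, -19, -17, 1] -> [1, -17, -19, -22]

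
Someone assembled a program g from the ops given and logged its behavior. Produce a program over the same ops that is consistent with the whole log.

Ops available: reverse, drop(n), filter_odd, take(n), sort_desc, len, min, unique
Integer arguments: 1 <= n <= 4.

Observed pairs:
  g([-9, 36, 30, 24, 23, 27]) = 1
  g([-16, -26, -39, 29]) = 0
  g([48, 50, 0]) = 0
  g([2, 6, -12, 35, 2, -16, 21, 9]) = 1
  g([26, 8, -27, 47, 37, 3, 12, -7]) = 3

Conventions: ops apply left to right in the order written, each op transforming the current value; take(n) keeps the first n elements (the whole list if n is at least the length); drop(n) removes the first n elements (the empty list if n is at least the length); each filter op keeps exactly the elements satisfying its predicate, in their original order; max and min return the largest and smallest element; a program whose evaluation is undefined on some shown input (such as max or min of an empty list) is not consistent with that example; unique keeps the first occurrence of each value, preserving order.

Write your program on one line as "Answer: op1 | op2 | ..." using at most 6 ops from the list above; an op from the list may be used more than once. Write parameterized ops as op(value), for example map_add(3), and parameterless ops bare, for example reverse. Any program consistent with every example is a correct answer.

filter_odd | reverse | drop(1) | drop(1) | len

Check, running the answer program on each example:
  [-9, 36, 30, 24, 23, 27] -> [-9, 23, 27] -> [27, 23, -9] -> [23, -9] -> [-9] -> 1
  [-16, -26, -39, 29] -> [-39, 29] -> [29, -39] -> [-39] -> [] -> 0
  [48, 50, 0] -> [] -> [] -> [] -> [] -> 0
  [2, 6, -12, 35, 2, -16, 21, 9] -> [35, 21, 9] -> [9, 21, 35] -> [21, 35] -> [35] -> 1
  [26, 8, -27, 47, 37, 3, 12, -7] -> [-27, 47, 37, 3, -7] -> [-7, 3, 37, 47, -27] -> [3, 37, 47, -27] -> [37, 47, -27] -> 3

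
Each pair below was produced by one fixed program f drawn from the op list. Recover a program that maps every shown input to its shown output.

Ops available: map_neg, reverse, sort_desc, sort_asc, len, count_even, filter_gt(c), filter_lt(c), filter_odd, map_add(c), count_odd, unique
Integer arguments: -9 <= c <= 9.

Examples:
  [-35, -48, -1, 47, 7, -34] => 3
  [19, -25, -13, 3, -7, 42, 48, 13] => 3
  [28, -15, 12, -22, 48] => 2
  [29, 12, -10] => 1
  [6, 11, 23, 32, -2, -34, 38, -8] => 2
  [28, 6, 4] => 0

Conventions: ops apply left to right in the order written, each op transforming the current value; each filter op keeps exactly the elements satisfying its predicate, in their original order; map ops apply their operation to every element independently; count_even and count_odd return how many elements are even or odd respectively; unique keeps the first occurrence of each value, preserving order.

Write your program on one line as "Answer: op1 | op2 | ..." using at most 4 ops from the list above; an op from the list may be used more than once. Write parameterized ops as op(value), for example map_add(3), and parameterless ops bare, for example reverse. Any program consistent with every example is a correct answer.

filter_lt(0) | filter_lt(-4) | map_add(-5) | len

Check, running the answer program on each example:
  [-35, -48, -1, 47, 7, -34] -> [-35, -48, -1, -34] -> [-35, -48, -34] -> [-40, -53, -39] -> 3
  [19, -25, -13, 3, -7, 42, 48, 13] -> [-25, -13, -7] -> [-25, -13, -7] -> [-30, -18, -12] -> 3
  [28, -15, 12, -22, 48] -> [-15, -22] -> [-15, -22] -> [-20, -27] -> 2
  [29, 12, -10] -> [-10] -> [-10] -> [-15] -> 1
  [6, 11, 23, 32, -2, -34, 38, -8] -> [-2, -34, -8] -> [-34, -8] -> [-39, -13] -> 2
  [28, 6, 4] -> [] -> [] -> [] -> 0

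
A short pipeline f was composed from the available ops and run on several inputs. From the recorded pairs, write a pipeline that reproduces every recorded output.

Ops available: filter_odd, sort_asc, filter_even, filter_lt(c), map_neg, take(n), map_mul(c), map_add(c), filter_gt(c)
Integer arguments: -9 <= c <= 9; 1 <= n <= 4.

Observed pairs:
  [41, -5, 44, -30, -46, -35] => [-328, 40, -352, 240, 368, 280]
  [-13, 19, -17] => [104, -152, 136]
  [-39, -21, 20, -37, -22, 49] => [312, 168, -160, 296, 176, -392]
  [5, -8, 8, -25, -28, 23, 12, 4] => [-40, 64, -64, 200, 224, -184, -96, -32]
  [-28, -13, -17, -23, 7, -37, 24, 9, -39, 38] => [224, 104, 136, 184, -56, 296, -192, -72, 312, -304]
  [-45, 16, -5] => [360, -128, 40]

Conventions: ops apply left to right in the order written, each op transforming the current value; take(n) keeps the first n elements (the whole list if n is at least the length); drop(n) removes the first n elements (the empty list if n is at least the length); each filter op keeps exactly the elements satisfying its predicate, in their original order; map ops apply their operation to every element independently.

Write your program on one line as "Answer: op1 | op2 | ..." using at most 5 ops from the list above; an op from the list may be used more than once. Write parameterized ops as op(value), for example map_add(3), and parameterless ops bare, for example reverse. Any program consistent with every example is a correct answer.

map_neg | map_mul(-4) | map_neg | map_mul(2)

Check, running the answer program on each example:
  [41, -5, 44, -30, -46, -35] -> [-41, 5, -44, 30, 46, 35] -> [164, -20, 176, -120, -184, -140] -> [-164, 20, -176, 120, 184, 140] -> [-328, 40, -352, 240, 368, 280]
  [-13, 19, -17] -> [13, -19, 17] -> [-52, 76, -68] -> [52, -76, 68] -> [104, -152, 136]
  [-39, -21, 20, -37, -22, 49] -> [39, 21, -20, 37, 22, -49] -> [-156, -84, 80, -148, -88, 196] -> [156, 84, -80, 148, 88, -196] -> [312, 168, -160, 296, 176, -392]
  [5, -8, 8, -25, -28, 23, 12, 4] -> [-5, 8, -8, 25, 28, -23, -12, -4] -> [20, -32, 32, -100, -112, 92, 48, 16] -> [-20, 32, -32, 100, 112, -92, -48, -16] -> [-40, 64, -64, 200, 224, -184, -96, -32]
  [-28, -13, -17, -23, 7, -37, 24, 9, -39, 38] -> [28, 13, 17, 23, -7, 37, -24, -9, 39, -38] -> [-112, -52, -68, -92, 28, -148, 96, 36, -156, 152] -> [112, 52, 68, 92, -28, 148, -96, -36, 156, -152] -> [224, 104, 136, 184, -56, 296, -192, -72, 312, -304]
  [-45, 16, -5] -> [45, -16, 5] -> [-180, 64, -20] -> [180, -64, 20] -> [360, -128, 40]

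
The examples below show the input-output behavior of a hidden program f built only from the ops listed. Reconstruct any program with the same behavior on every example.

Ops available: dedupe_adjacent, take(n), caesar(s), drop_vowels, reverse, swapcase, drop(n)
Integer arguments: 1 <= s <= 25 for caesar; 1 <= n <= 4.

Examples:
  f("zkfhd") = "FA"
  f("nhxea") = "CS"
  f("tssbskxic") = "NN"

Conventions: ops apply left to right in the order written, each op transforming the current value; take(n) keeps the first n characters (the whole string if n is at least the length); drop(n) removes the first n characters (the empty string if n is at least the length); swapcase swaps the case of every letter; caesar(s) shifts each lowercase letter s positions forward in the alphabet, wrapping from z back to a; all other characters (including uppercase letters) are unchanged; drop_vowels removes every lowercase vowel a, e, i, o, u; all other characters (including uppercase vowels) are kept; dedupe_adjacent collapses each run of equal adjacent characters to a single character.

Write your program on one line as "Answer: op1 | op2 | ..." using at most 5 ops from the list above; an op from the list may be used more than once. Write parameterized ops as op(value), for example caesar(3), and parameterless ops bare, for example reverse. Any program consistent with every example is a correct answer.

caesar(23) | caesar(24) | swapcase | take(3) | drop(1)

Check, running the answer program on each example:
  "zkfhd" -> "whcea" -> "ufacy" -> "UFACY" -> "UFA" -> "FA"
  "nhxea" -> "keubx" -> "icszv" -> "ICSZV" -> "ICS" -> "CS"
  "tssbskxic" -> "qppyphufz" -> "onnwnfsdx" -> "ONNWNFSDX" -> "ONN" -> "NN"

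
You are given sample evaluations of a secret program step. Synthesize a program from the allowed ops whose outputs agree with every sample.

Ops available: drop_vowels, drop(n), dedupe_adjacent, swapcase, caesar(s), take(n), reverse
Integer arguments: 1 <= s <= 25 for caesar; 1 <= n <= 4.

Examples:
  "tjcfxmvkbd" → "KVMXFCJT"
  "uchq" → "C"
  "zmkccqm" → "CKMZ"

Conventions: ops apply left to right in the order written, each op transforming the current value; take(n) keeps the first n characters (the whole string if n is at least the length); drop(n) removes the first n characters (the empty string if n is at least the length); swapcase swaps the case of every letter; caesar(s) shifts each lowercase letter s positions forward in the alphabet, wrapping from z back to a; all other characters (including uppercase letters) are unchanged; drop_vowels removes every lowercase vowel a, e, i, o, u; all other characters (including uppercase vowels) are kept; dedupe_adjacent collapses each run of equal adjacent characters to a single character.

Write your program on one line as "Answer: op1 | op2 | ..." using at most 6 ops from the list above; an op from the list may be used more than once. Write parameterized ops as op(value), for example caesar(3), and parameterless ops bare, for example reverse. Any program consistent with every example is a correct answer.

dedupe_adjacent | drop_vowels | swapcase | reverse | drop(2)

Check, running the answer program on each example:
  "tjcfxmvkbd" -> "tjcfxmvkbd" -> "tjcfxmvkbd" -> "TJCFXMVKBD" -> "DBKVMXFCJT" -> "KVMXFCJT"
  "uchq" -> "uchq" -> "chq" -> "CHQ" -> "QHC" -> "C"
  "zmkccqm" -> "zmkcqm" -> "zmkcqm" -> "ZMKCQM" -> "MQCKMZ" -> "CKMZ"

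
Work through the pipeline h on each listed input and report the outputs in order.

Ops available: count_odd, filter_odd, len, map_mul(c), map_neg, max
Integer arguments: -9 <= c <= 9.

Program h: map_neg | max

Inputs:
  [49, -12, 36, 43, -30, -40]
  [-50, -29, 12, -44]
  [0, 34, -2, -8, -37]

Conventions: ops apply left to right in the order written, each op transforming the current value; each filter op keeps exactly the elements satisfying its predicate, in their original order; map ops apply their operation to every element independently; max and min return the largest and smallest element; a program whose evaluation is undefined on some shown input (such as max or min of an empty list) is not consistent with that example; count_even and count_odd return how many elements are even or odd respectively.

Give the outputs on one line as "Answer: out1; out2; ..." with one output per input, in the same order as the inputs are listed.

40; 50; 37

Execution, op by op:
  [49, -12, 36, 43, -30, -40] -> [-49, 12, -36, -43, 30, 40] -> 40
  [-50, -29, 12, -44] -> [50, 29, -12, 44] -> 50
  [0, 34, -2, -8, -37] -> [0, -34, 2, 8, 37] -> 37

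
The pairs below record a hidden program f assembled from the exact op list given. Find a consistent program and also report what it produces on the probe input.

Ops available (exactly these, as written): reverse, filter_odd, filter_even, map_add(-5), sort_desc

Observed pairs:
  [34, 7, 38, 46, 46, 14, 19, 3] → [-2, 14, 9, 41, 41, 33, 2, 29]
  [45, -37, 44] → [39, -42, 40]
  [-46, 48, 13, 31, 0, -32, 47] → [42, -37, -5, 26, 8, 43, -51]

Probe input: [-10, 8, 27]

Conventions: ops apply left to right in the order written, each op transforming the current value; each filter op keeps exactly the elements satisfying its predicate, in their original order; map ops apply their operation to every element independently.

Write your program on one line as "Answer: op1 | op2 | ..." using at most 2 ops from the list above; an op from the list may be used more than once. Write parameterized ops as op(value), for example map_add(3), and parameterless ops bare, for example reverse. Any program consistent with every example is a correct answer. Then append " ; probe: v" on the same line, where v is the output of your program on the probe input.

map_add(-5) | reverse ; probe: [22, 3, -15]

Check, running the answer program on each example:
  [34, 7, 38, 46, 46, 14, 19, 3] -> [29, 2, 33, 41, 41, 9, 14, -2] -> [-2, 14, 9, 41, 41, 33, 2, 29]
  [45, -37, 44] -> [40, -42, 39] -> [39, -42, 40]
  [-46, 48, 13, 31, 0, -32, 47] -> [-51, 43, 8, 26, -5, -37, 42] -> [42, -37, -5, 26, 8, 43, -51]
  probe: [-10, 8, 27] -> [-15, 3, 22] -> [22, 3, -15]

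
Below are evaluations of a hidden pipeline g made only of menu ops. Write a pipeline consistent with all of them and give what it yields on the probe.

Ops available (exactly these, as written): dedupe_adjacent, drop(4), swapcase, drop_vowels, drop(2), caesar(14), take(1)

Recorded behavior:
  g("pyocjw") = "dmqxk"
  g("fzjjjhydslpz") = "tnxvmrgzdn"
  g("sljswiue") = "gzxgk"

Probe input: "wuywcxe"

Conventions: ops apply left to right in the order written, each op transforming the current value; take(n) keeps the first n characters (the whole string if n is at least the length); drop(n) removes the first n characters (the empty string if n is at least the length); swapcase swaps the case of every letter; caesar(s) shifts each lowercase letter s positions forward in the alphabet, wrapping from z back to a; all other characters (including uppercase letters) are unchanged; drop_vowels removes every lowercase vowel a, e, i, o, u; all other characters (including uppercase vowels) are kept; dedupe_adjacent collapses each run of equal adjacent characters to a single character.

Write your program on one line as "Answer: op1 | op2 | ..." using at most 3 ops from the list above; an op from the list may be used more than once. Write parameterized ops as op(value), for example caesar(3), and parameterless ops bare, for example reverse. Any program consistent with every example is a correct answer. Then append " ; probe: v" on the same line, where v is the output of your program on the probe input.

dedupe_adjacent | drop_vowels | caesar(14) ; probe: "kmkql"

Check, running the answer program on each example:
  "pyocjw" -> "pyocjw" -> "pycjw" -> "dmqxk"
  "fzjjjhydslpz" -> "fzjhydslpz" -> "fzjhydslpz" -> "tnxvmrgzdn"
  "sljswiue" -> "sljswiue" -> "sljsw" -> "gzxgk"
  probe: "wuywcxe" -> "wuywcxe" -> "wywcx" -> "kmkql"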